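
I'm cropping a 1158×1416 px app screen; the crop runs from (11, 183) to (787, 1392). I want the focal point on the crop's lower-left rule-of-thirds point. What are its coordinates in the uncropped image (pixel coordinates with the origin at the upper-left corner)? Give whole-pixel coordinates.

(270, 989)

Crop width = 787 − 11 = 776 px; one third is 258.67 px.
Crop height = 1392 − 183 = 1209 px; one third is 403.00 px.
The lower-left point is one-third across and two-thirds down within the crop:
x = 11 + 1 × 258.67 ≈ 270; y = 183 + 2 × 403.00 ≈ 989.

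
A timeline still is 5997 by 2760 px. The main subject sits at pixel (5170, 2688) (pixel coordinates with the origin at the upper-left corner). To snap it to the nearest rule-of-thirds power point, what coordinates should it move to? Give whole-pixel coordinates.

Third lines: x ∈ {1999, 3998}, y ∈ {920, 1840}.
5170 is closer to x = 3998; 2688 is closer to y = 1840.
So the nearest intersection is the lower-right power point.

(3998, 1840)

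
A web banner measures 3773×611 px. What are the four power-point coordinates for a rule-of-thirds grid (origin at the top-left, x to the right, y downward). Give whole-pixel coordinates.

(1258, 204), (2515, 204), (1258, 407), (2515, 407)

One third of 3773 is 1257.67; one third of 611 is 203.67.
Vertical third lines at x = 1258 and x = 2515; horizontal third lines at y = 204 and y = 407.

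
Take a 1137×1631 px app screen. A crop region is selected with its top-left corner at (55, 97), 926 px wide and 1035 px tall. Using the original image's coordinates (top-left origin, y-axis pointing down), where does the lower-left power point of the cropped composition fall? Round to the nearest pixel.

x = 364 px, y = 787 px

One third of the crop width 926 is 308.67 px.
One third of the crop height 1035 is 345.00 px.
The lower-left point is one-third across and two-thirds down within the crop:
x = 55 + 1 × 308.67 ≈ 364; y = 97 + 2 × 345.00 ≈ 787.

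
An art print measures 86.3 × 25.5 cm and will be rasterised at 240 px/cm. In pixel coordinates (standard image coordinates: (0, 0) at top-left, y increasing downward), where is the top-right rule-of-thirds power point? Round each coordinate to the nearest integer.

x = 13808 px, y = 2040 px

In pixels the canvas is 86.3 × 240 = 20712 wide and 25.5 × 240 = 6120 tall.
The top-right point is two-thirds across and one-third down:
x = 2 × 20712/3 ≈ 13808; y = 1 × 6120/3 ≈ 2040.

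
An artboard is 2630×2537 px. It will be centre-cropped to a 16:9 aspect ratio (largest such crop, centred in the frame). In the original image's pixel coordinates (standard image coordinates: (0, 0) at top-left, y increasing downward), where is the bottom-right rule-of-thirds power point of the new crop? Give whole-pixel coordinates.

x = 1753 px, y = 1515 px

2630/2537 < 16/9, so the 16:9 crop keeps the full width 2630 and trims height to 2630 × 9/16 = 1479.38 px.
Top offset = (2537 − 1479.38)/2 = 528.81 px; left offset = 0.
Bottom-right is two-thirds across and two-thirds down within the crop:
x = 0.00 + 2 × 2630.00/3 ≈ 1753; y = 528.81 + 2 × 1479.38/3 ≈ 1515.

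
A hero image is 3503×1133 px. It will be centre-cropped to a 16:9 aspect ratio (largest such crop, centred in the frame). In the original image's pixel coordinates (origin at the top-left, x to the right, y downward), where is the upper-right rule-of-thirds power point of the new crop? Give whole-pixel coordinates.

(2087, 378)

3503/1133 > 16/9, so the 16:9 crop keeps the full height 1133 and trims width to 1133 × 16/9 = 2014.22 px.
Left offset = (3503 − 2014.22)/2 = 744.39 px; top offset = 0.
Upper-right is two-thirds across and one-third down within the crop:
x = 744.39 + 2 × 2014.22/3 ≈ 2087; y = 0.00 + 1 × 1133.00/3 ≈ 378.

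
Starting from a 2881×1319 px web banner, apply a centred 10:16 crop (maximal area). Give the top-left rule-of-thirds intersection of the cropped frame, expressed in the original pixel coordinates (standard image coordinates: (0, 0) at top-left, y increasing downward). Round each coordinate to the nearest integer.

(1303, 440)

2881/1319 > 10/16, so the 10:16 crop keeps the full height 1319 and trims width to 1319 × 10/16 = 824.38 px.
Left offset = (2881 − 824.38)/2 = 1028.31 px; top offset = 0.
Top-left is one-third across and one-third down within the crop:
x = 1028.31 + 1 × 824.38/3 ≈ 1303; y = 0.00 + 1 × 1319.00/3 ≈ 440.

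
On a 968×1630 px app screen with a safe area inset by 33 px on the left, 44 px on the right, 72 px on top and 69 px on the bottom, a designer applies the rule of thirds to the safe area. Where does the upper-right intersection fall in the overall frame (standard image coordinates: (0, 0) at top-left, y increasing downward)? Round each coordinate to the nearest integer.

Content width = 968 − 33 − 44 = 891 px; content height = 1630 − 72 − 69 = 1489 px.
Upper-right is two-thirds across and one-third down within the safe area.
x = 33 + 2 × 891/3 = 33 + 594.00 ≈ 627
y = 72 + 1 × 1489/3 = 72 + 496.33 ≈ 568

(627, 568)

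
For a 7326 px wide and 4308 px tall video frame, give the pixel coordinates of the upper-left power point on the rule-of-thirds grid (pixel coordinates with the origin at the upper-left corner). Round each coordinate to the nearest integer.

(2442, 1436)

The upper-left point sits one-third of the way across and one-third of the way down.
x = 1 × 7326/3 ≈ 2442; y = 1 × 4308/3 ≈ 1436.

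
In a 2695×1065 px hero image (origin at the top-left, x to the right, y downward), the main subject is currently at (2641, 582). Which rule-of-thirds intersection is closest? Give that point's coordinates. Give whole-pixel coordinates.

Third lines: x ∈ {898, 1797}, y ∈ {355, 710}.
2641 is closer to x = 1797; 582 is closer to y = 710.
So the nearest intersection is the lower-right power point.

(1797, 710)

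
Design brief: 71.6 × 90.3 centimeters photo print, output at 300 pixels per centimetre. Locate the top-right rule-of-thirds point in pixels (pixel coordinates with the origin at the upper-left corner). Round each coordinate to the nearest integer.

In pixels the canvas is 71.6 × 300 = 21480 wide and 90.3 × 300 = 27090 tall.
The top-right point is two-thirds across and one-third down:
x = 2 × 21480/3 ≈ 14320; y = 1 × 27090/3 ≈ 9030.

x = 14320 px, y = 9030 px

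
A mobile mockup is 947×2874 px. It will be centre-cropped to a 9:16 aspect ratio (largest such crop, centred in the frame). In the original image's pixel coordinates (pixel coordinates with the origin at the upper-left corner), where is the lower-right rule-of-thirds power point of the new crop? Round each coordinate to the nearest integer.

x = 631 px, y = 1718 px

947/2874 < 9/16, so the 9:16 crop keeps the full width 947 and trims height to 947 × 16/9 = 1683.56 px.
Top offset = (2874 − 1683.56)/2 = 595.22 px; left offset = 0.
Lower-right is two-thirds across and two-thirds down within the crop:
x = 0.00 + 2 × 947.00/3 ≈ 631; y = 595.22 + 2 × 1683.56/3 ≈ 1718.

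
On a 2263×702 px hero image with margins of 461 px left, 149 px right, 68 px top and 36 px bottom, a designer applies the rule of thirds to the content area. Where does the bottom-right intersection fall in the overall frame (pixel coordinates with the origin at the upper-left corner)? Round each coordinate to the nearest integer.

(1563, 467)

Content width = 2263 − 461 − 149 = 1653 px; content height = 702 − 68 − 36 = 598 px.
Bottom-right is two-thirds across and two-thirds down within the content area.
x = 461 + 2 × 1653/3 = 461 + 1102.00 ≈ 1563
y = 68 + 2 × 598/3 = 68 + 398.67 ≈ 467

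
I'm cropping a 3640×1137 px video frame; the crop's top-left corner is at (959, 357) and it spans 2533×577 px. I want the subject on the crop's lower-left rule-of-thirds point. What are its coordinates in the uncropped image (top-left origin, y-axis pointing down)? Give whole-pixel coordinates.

One third of the crop width 2533 is 844.33 px.
One third of the crop height 577 is 192.33 px.
The lower-left point is one-third across and two-thirds down within the crop:
x = 959 + 1 × 844.33 ≈ 1803; y = 357 + 2 × 192.33 ≈ 742.

x = 1803 px, y = 742 px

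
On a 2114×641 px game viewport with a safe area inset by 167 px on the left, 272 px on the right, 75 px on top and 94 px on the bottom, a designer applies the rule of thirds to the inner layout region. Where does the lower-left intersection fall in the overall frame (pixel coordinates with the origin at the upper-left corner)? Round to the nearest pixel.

(725, 390)

Content width = 2114 − 167 − 272 = 1675 px; content height = 641 − 75 − 94 = 472 px.
Lower-left is one-third across and two-thirds down within the inner layout region.
x = 167 + 1 × 1675/3 = 167 + 558.33 ≈ 725
y = 75 + 2 × 472/3 = 75 + 314.67 ≈ 390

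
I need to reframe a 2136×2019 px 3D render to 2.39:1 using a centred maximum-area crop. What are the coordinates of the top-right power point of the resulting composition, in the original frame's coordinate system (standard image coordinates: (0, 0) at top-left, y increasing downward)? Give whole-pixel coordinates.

2136/2019 < 2.39/1, so the 2.39:1 crop keeps the full width 2136 and trims height to 2136 × 1/2.39 = 893.72 px.
Top offset = (2019 − 893.72)/2 = 562.64 px; left offset = 0.
Top-right is two-thirds across and one-third down within the crop:
x = 0.00 + 2 × 2136.00/3 ≈ 1424; y = 562.64 + 1 × 893.72/3 ≈ 861.

x = 1424 px, y = 861 px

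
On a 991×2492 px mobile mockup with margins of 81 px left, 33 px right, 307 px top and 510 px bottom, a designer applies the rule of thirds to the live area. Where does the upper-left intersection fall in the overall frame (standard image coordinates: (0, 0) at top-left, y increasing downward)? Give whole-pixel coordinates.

Content width = 991 − 81 − 33 = 877 px; content height = 2492 − 307 − 510 = 1675 px.
Upper-left is one-third across and one-third down within the live area.
x = 81 + 1 × 877/3 = 81 + 292.33 ≈ 373
y = 307 + 1 × 1675/3 = 307 + 558.33 ≈ 865

(373, 865)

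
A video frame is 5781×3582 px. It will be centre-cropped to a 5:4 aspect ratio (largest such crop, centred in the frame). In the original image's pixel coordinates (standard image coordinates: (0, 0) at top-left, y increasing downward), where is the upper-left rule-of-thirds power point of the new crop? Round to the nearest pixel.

x = 2144 px, y = 1194 px

5781/3582 > 5/4, so the 5:4 crop keeps the full height 3582 and trims width to 3582 × 5/4 = 4477.50 px.
Left offset = (5781 − 4477.50)/2 = 651.75 px; top offset = 0.
Upper-left is one-third across and one-third down within the crop:
x = 651.75 + 1 × 4477.50/3 ≈ 2144; y = 0.00 + 1 × 3582.00/3 ≈ 1194.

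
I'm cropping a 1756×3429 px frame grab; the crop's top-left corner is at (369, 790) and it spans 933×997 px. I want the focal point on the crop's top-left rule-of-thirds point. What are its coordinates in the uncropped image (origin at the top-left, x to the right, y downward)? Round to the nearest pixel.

One third of the crop width 933 is 311.00 px.
One third of the crop height 997 is 332.33 px.
The top-left point is one-third across and one-third down within the crop:
x = 369 + 1 × 311.00 ≈ 680; y = 790 + 1 × 332.33 ≈ 1122.

(680, 1122)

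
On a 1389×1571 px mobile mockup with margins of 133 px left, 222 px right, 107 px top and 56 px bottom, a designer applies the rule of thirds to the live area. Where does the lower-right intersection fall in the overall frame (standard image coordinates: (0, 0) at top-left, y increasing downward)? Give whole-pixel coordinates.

Content width = 1389 − 133 − 222 = 1034 px; content height = 1571 − 107 − 56 = 1408 px.
Lower-right is two-thirds across and two-thirds down within the live area.
x = 133 + 2 × 1034/3 = 133 + 689.33 ≈ 822
y = 107 + 2 × 1408/3 = 107 + 938.67 ≈ 1046

(822, 1046)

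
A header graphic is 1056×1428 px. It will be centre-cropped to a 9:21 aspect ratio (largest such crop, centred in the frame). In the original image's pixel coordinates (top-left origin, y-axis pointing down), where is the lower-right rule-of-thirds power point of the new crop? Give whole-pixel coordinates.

1056/1428 > 9/21, so the 9:21 crop keeps the full height 1428 and trims width to 1428 × 9/21 = 612.00 px.
Left offset = (1056 − 612.00)/2 = 222.00 px; top offset = 0.
Lower-right is two-thirds across and two-thirds down within the crop:
x = 222.00 + 2 × 612.00/3 ≈ 630; y = 0.00 + 2 × 1428.00/3 ≈ 952.

(630, 952)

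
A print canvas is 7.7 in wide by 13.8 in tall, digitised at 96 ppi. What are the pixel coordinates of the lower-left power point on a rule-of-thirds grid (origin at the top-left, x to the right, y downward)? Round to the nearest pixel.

In pixels the canvas is 7.7 × 96 = 739.2 wide and 13.8 × 96 = 1324.8 tall.
The lower-left point is one-third across and two-thirds down:
x = 1 × 739.2/3 ≈ 246; y = 2 × 1324.8/3 ≈ 883.

(246, 883)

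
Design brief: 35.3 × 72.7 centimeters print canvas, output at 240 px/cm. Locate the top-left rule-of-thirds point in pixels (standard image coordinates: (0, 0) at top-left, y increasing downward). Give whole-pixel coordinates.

(2824, 5816)

In pixels the canvas is 35.3 × 240 = 8472 wide and 72.7 × 240 = 17448 tall.
The top-left point is one-third across and one-third down:
x = 1 × 8472/3 ≈ 2824; y = 1 × 17448/3 ≈ 5816.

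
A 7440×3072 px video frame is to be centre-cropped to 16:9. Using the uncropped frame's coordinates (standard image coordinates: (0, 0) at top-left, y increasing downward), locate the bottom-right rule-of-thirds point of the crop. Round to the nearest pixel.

7440/3072 > 16/9, so the 16:9 crop keeps the full height 3072 and trims width to 3072 × 16/9 = 5461.33 px.
Left offset = (7440 − 5461.33)/2 = 989.33 px; top offset = 0.
Bottom-right is two-thirds across and two-thirds down within the crop:
x = 989.33 + 2 × 5461.33/3 ≈ 4630; y = 0.00 + 2 × 3072.00/3 ≈ 2048.

x = 4630 px, y = 2048 px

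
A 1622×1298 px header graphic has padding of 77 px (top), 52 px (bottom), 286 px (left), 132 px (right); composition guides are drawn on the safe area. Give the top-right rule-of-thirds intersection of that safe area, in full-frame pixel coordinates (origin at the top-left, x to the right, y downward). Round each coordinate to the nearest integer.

x = 1089 px, y = 467 px

Content width = 1622 − 286 − 132 = 1204 px; content height = 1298 − 77 − 52 = 1169 px.
Top-right is two-thirds across and one-third down within the safe area.
x = 286 + 2 × 1204/3 = 286 + 802.67 ≈ 1089
y = 77 + 1 × 1169/3 = 77 + 389.67 ≈ 467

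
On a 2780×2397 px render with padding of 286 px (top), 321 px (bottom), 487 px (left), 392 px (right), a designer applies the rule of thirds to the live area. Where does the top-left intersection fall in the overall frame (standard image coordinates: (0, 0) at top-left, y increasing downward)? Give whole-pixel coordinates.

x = 1121 px, y = 883 px

Content width = 2780 − 487 − 392 = 1901 px; content height = 2397 − 286 − 321 = 1790 px.
Top-left is one-third across and one-third down within the live area.
x = 487 + 1 × 1901/3 = 487 + 633.67 ≈ 1121
y = 286 + 1 × 1790/3 = 286 + 596.67 ≈ 883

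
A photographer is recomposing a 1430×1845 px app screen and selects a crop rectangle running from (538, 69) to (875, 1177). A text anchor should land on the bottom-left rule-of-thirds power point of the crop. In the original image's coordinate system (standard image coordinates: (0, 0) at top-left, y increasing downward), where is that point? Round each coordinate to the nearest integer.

Crop width = 875 − 538 = 337 px; one third is 112.33 px.
Crop height = 1177 − 69 = 1108 px; one third is 369.33 px.
The bottom-left point is one-third across and two-thirds down within the crop:
x = 538 + 1 × 112.33 ≈ 650; y = 69 + 2 × 369.33 ≈ 808.

x = 650 px, y = 808 px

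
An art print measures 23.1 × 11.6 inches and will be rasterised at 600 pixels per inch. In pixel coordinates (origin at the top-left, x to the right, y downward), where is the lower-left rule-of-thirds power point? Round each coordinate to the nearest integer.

(4620, 4640)

In pixels the canvas is 23.1 × 600 = 13860 wide and 11.6 × 600 = 6960 tall.
The lower-left point is one-third across and two-thirds down:
x = 1 × 13860/3 ≈ 4620; y = 2 × 6960/3 ≈ 4640.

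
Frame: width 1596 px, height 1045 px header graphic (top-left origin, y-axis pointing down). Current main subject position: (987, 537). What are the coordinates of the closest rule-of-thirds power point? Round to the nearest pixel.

Third lines: x ∈ {532, 1064}, y ∈ {348, 697}.
987 is closer to x = 1064; 537 is closer to y = 697.
So the nearest intersection is the lower-right power point.

(1064, 697)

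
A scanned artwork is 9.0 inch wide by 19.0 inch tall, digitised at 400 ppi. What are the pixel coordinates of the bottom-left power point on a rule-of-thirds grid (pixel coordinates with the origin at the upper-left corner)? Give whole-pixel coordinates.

x = 1200 px, y = 5067 px

In pixels the canvas is 9.0 × 400 = 3600 wide and 19.0 × 400 = 7600 tall.
The bottom-left point is one-third across and two-thirds down:
x = 1 × 3600/3 ≈ 1200; y = 2 × 7600/3 ≈ 5067.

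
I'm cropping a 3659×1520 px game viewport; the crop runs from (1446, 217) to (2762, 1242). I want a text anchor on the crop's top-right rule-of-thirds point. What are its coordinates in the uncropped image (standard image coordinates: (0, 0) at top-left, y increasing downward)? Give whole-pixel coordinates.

Crop width = 2762 − 1446 = 1316 px; one third is 438.67 px.
Crop height = 1242 − 217 = 1025 px; one third is 341.67 px.
The top-right point is two-thirds across and one-third down within the crop:
x = 1446 + 2 × 438.67 ≈ 2323; y = 217 + 1 × 341.67 ≈ 559.

x = 2323 px, y = 559 px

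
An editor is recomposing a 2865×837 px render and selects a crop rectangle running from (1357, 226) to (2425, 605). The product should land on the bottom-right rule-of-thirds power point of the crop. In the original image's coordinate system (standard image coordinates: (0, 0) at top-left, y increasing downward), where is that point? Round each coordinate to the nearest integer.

Crop width = 2425 − 1357 = 1068 px; one third is 356.00 px.
Crop height = 605 − 226 = 379 px; one third is 126.33 px.
The bottom-right point is two-thirds across and two-thirds down within the crop:
x = 1357 + 2 × 356.00 ≈ 2069; y = 226 + 2 × 126.33 ≈ 479.

x = 2069 px, y = 479 px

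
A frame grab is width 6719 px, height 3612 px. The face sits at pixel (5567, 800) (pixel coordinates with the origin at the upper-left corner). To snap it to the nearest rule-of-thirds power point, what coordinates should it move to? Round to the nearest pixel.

x = 4479 px, y = 1204 px

Third lines: x ∈ {2240, 4479}, y ∈ {1204, 2408}.
5567 is closer to x = 4479; 800 is closer to y = 1204.
So the nearest intersection is the upper-right power point.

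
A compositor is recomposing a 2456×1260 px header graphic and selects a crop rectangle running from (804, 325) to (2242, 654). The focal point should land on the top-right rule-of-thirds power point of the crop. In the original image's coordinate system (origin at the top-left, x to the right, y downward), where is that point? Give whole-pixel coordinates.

Crop width = 2242 − 804 = 1438 px; one third is 479.33 px.
Crop height = 654 − 325 = 329 px; one third is 109.67 px.
The top-right point is two-thirds across and one-third down within the crop:
x = 804 + 2 × 479.33 ≈ 1763; y = 325 + 1 × 109.67 ≈ 435.

x = 1763 px, y = 435 px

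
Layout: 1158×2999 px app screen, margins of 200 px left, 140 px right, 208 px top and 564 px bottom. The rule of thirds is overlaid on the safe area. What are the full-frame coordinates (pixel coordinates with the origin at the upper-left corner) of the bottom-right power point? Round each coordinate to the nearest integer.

(745, 1693)

Content width = 1158 − 200 − 140 = 818 px; content height = 2999 − 208 − 564 = 2227 px.
Bottom-right is two-thirds across and two-thirds down within the safe area.
x = 200 + 2 × 818/3 = 200 + 545.33 ≈ 745
y = 208 + 2 × 2227/3 = 208 + 1484.67 ≈ 1693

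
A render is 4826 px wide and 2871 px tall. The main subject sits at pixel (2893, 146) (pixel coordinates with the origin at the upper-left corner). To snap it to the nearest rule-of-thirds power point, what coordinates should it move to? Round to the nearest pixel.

Third lines: x ∈ {1609, 3217}, y ∈ {957, 1914}.
2893 is closer to x = 3217; 146 is closer to y = 957.
So the nearest intersection is the upper-right power point.

x = 3217 px, y = 957 px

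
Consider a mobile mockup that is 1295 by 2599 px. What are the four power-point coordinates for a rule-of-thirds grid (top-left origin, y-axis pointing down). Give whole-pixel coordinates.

(432, 866), (863, 866), (432, 1733), (863, 1733)

One third of 1295 is 431.67; one third of 2599 is 866.33.
Vertical third lines at x = 432 and x = 863; horizontal third lines at y = 866 and y = 1733.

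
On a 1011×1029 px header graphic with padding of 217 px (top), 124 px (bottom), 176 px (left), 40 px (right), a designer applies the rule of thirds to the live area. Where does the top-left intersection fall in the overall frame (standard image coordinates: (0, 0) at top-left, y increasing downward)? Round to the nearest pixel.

(441, 446)

Content width = 1011 − 176 − 40 = 795 px; content height = 1029 − 217 − 124 = 688 px.
Top-left is one-third across and one-third down within the live area.
x = 176 + 1 × 795/3 = 176 + 265.00 ≈ 441
y = 217 + 1 × 688/3 = 217 + 229.33 ≈ 446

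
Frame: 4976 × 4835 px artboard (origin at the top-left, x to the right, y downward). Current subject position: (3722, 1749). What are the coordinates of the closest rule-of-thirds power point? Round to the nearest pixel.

(3317, 1612)

Third lines: x ∈ {1659, 3317}, y ∈ {1612, 3223}.
3722 is closer to x = 3317; 1749 is closer to y = 1612.
So the nearest intersection is the upper-right power point.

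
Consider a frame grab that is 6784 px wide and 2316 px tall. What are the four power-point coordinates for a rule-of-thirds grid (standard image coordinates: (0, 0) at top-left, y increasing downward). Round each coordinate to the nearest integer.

(2261, 772), (4523, 772), (2261, 1544), (4523, 1544)

One third of 6784 is 2261.33; one third of 2316 is 772.
Vertical third lines at x = 2261 and x = 4523; horizontal third lines at y = 772 and y = 1544.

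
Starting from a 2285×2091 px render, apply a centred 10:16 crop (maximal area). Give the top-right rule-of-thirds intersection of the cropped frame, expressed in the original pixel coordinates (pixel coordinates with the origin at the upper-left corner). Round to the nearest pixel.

2285/2091 > 10/16, so the 10:16 crop keeps the full height 2091 and trims width to 2091 × 10/16 = 1306.88 px.
Left offset = (2285 − 1306.88)/2 = 489.06 px; top offset = 0.
Top-right is two-thirds across and one-third down within the crop:
x = 489.06 + 2 × 1306.88/3 ≈ 1360; y = 0.00 + 1 × 2091.00/3 ≈ 697.

(1360, 697)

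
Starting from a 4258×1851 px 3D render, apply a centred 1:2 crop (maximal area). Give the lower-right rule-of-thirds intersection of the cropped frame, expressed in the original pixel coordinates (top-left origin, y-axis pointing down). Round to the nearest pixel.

4258/1851 > 1/2, so the 1:2 crop keeps the full height 1851 and trims width to 1851 × 1/2 = 925.50 px.
Left offset = (4258 − 925.50)/2 = 1666.25 px; top offset = 0.
Lower-right is two-thirds across and two-thirds down within the crop:
x = 1666.25 + 2 × 925.50/3 ≈ 2283; y = 0.00 + 2 × 1851.00/3 ≈ 1234.

(2283, 1234)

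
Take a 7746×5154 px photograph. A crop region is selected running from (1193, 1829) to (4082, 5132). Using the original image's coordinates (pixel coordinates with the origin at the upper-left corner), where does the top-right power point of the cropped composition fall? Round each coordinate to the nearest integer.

Crop width = 4082 − 1193 = 2889 px; one third is 963.00 px.
Crop height = 5132 − 1829 = 3303 px; one third is 1101.00 px.
The top-right point is two-thirds across and one-third down within the crop:
x = 1193 + 2 × 963.00 ≈ 3119; y = 1829 + 1 × 1101.00 ≈ 2930.

x = 3119 px, y = 2930 px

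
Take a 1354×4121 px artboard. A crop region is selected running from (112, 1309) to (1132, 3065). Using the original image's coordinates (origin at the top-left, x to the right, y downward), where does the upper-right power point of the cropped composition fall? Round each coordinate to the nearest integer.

x = 792 px, y = 1894 px

Crop width = 1132 − 112 = 1020 px; one third is 340.00 px.
Crop height = 3065 − 1309 = 1756 px; one third is 585.33 px.
The upper-right point is two-thirds across and one-third down within the crop:
x = 112 + 2 × 340.00 ≈ 792; y = 1309 + 1 × 585.33 ≈ 1894.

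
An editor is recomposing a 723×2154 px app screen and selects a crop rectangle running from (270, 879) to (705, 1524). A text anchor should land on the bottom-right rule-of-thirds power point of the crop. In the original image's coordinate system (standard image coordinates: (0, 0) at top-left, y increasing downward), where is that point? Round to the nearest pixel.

Crop width = 705 − 270 = 435 px; one third is 145.00 px.
Crop height = 1524 − 879 = 645 px; one third is 215.00 px.
The bottom-right point is two-thirds across and two-thirds down within the crop:
x = 270 + 2 × 145.00 ≈ 560; y = 879 + 2 × 215.00 ≈ 1309.

(560, 1309)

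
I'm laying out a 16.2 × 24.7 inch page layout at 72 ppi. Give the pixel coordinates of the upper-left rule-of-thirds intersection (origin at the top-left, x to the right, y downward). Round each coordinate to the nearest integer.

In pixels the canvas is 16.2 × 72 = 1166.4 wide and 24.7 × 72 = 1778.4 tall.
The upper-left point is one-third across and one-third down:
x = 1 × 1166.4/3 ≈ 389; y = 1 × 1778.4/3 ≈ 593.

x = 389 px, y = 593 px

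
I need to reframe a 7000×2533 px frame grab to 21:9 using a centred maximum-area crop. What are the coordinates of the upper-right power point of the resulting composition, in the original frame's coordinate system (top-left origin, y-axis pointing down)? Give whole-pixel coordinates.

(4485, 844)

7000/2533 > 21/9, so the 21:9 crop keeps the full height 2533 and trims width to 2533 × 21/9 = 5910.33 px.
Left offset = (7000 − 5910.33)/2 = 544.83 px; top offset = 0.
Upper-right is two-thirds across and one-third down within the crop:
x = 544.83 + 2 × 5910.33/3 ≈ 4485; y = 0.00 + 1 × 2533.00/3 ≈ 844.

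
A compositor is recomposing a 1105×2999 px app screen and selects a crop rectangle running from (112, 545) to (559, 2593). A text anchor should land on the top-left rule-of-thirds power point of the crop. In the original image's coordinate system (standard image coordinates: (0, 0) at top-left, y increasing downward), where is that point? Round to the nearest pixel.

Crop width = 559 − 112 = 447 px; one third is 149.00 px.
Crop height = 2593 − 545 = 2048 px; one third is 682.67 px.
The top-left point is one-third across and one-third down within the crop:
x = 112 + 1 × 149.00 ≈ 261; y = 545 + 1 × 682.67 ≈ 1228.

(261, 1228)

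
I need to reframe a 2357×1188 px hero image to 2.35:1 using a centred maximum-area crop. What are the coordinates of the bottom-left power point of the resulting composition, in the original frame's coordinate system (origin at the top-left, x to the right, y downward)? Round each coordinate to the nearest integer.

2357/1188 < 2.35/1, so the 2.35:1 crop keeps the full width 2357 and trims height to 2357 × 1/2.35 = 1002.98 px.
Top offset = (1188 − 1002.98)/2 = 92.51 px; left offset = 0.
Bottom-left is one-third across and two-thirds down within the crop:
x = 0.00 + 1 × 2357.00/3 ≈ 786; y = 92.51 + 2 × 1002.98/3 ≈ 761.

(786, 761)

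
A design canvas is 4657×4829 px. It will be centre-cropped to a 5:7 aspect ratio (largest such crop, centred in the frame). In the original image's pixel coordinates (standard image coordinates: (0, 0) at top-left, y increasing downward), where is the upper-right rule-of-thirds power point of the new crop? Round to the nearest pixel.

x = 2903 px, y = 1610 px

4657/4829 > 5/7, so the 5:7 crop keeps the full height 4829 and trims width to 4829 × 5/7 = 3449.29 px.
Left offset = (4657 − 3449.29)/2 = 603.86 px; top offset = 0.
Upper-right is two-thirds across and one-third down within the crop:
x = 603.86 + 2 × 3449.29/3 ≈ 2903; y = 0.00 + 1 × 4829.00/3 ≈ 1610.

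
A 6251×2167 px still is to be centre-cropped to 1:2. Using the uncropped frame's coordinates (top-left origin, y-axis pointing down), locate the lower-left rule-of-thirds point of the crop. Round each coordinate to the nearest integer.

6251/2167 > 1/2, so the 1:2 crop keeps the full height 2167 and trims width to 2167 × 1/2 = 1083.50 px.
Left offset = (6251 − 1083.50)/2 = 2583.75 px; top offset = 0.
Lower-left is one-third across and two-thirds down within the crop:
x = 2583.75 + 1 × 1083.50/3 ≈ 2945; y = 0.00 + 2 × 2167.00/3 ≈ 1445.

x = 2945 px, y = 1445 px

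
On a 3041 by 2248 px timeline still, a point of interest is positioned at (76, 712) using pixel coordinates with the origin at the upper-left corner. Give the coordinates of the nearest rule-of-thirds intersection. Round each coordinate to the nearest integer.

x = 1014 px, y = 749 px

Third lines: x ∈ {1014, 2027}, y ∈ {749, 1499}.
76 is closer to x = 1014; 712 is closer to y = 749.
So the nearest intersection is the upper-left power point.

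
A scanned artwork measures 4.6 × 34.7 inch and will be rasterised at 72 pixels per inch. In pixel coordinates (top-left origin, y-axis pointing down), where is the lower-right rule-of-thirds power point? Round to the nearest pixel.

x = 221 px, y = 1666 px

In pixels the canvas is 4.6 × 72 = 331.2 wide and 34.7 × 72 = 2498.4 tall.
The lower-right point is two-thirds across and two-thirds down:
x = 2 × 331.2/3 ≈ 221; y = 2 × 2498.4/3 ≈ 1666.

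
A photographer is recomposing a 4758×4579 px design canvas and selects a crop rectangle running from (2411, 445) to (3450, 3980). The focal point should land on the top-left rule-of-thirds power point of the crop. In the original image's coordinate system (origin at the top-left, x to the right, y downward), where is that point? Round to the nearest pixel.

x = 2757 px, y = 1623 px

Crop width = 3450 − 2411 = 1039 px; one third is 346.33 px.
Crop height = 3980 − 445 = 3535 px; one third is 1178.33 px.
The top-left point is one-third across and one-third down within the crop:
x = 2411 + 1 × 346.33 ≈ 2757; y = 445 + 1 × 1178.33 ≈ 1623.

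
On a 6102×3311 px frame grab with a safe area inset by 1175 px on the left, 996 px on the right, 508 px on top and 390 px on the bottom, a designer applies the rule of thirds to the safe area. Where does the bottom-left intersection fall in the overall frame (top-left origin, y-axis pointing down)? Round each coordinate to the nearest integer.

Content width = 6102 − 1175 − 996 = 3931 px; content height = 3311 − 508 − 390 = 2413 px.
Bottom-left is one-third across and two-thirds down within the safe area.
x = 1175 + 1 × 3931/3 = 1175 + 1310.33 ≈ 2485
y = 508 + 2 × 2413/3 = 508 + 1608.67 ≈ 2117

(2485, 2117)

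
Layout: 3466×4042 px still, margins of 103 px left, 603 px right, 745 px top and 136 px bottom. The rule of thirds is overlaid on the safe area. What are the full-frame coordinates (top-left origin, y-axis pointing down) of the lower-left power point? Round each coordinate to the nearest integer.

Content width = 3466 − 103 − 603 = 2760 px; content height = 4042 − 745 − 136 = 3161 px.
Lower-left is one-third across and two-thirds down within the safe area.
x = 103 + 1 × 2760/3 = 103 + 920.00 ≈ 1023
y = 745 + 2 × 3161/3 = 745 + 2107.33 ≈ 2852

x = 1023 px, y = 2852 px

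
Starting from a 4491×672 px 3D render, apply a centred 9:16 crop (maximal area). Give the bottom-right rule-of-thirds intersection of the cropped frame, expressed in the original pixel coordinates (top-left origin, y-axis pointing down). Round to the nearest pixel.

4491/672 > 9/16, so the 9:16 crop keeps the full height 672 and trims width to 672 × 9/16 = 378.00 px.
Left offset = (4491 − 378.00)/2 = 2056.50 px; top offset = 0.
Bottom-right is two-thirds across and two-thirds down within the crop:
x = 2056.50 + 2 × 378.00/3 ≈ 2309; y = 0.00 + 2 × 672.00/3 ≈ 448.

x = 2309 px, y = 448 px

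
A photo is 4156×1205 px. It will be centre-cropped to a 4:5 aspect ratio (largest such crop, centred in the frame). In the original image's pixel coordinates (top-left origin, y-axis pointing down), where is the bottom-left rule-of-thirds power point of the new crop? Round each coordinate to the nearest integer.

4156/1205 > 4/5, so the 4:5 crop keeps the full height 1205 and trims width to 1205 × 4/5 = 964.00 px.
Left offset = (4156 − 964.00)/2 = 1596.00 px; top offset = 0.
Bottom-left is one-third across and two-thirds down within the crop:
x = 1596.00 + 1 × 964.00/3 ≈ 1917; y = 0.00 + 2 × 1205.00/3 ≈ 803.

(1917, 803)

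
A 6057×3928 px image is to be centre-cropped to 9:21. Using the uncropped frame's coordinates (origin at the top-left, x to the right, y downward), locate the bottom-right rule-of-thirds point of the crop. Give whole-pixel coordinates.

6057/3928 > 9/21, so the 9:21 crop keeps the full height 3928 and trims width to 3928 × 9/21 = 1683.43 px.
Left offset = (6057 − 1683.43)/2 = 2186.79 px; top offset = 0.
Bottom-right is two-thirds across and two-thirds down within the crop:
x = 2186.79 + 2 × 1683.43/3 ≈ 3309; y = 0.00 + 2 × 3928.00/3 ≈ 2619.

(3309, 2619)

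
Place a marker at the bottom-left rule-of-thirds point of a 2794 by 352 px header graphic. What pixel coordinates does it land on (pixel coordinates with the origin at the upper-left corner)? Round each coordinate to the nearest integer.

The bottom-left point sits one-third of the way across and two-thirds of the way down.
x = 1 × 2794/3 ≈ 931; y = 2 × 352/3 ≈ 235.

x = 931 px, y = 235 px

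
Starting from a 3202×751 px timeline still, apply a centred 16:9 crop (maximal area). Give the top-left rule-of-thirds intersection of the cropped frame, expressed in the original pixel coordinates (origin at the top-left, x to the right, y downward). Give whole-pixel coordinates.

x = 1378 px, y = 250 px

3202/751 > 16/9, so the 16:9 crop keeps the full height 751 and trims width to 751 × 16/9 = 1335.11 px.
Left offset = (3202 − 1335.11)/2 = 933.44 px; top offset = 0.
Top-left is one-third across and one-third down within the crop:
x = 933.44 + 1 × 1335.11/3 ≈ 1378; y = 0.00 + 1 × 751.00/3 ≈ 250.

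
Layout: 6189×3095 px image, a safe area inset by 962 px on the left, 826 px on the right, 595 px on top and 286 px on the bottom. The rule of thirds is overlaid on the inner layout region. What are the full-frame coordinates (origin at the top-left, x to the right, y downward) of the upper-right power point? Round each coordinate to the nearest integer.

Content width = 6189 − 962 − 826 = 4401 px; content height = 3095 − 595 − 286 = 2214 px.
Upper-right is two-thirds across and one-third down within the inner layout region.
x = 962 + 2 × 4401/3 = 962 + 2934.00 ≈ 3896
y = 595 + 1 × 2214/3 = 595 + 738.00 ≈ 1333

(3896, 1333)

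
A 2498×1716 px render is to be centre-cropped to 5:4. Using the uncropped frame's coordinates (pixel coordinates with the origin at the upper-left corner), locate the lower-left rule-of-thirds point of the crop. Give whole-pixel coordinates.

x = 892 px, y = 1144 px

2498/1716 > 5/4, so the 5:4 crop keeps the full height 1716 and trims width to 1716 × 5/4 = 2145.00 px.
Left offset = (2498 − 2145.00)/2 = 176.50 px; top offset = 0.
Lower-left is one-third across and two-thirds down within the crop:
x = 176.50 + 1 × 2145.00/3 ≈ 892; y = 0.00 + 2 × 1716.00/3 ≈ 1144.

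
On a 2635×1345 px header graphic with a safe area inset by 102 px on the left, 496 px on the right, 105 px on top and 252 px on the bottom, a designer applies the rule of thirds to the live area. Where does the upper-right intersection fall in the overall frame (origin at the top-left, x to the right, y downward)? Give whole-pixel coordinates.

Content width = 2635 − 102 − 496 = 2037 px; content height = 1345 − 105 − 252 = 988 px.
Upper-right is two-thirds across and one-third down within the live area.
x = 102 + 2 × 2037/3 = 102 + 1358.00 ≈ 1460
y = 105 + 1 × 988/3 = 105 + 329.33 ≈ 434

x = 1460 px, y = 434 px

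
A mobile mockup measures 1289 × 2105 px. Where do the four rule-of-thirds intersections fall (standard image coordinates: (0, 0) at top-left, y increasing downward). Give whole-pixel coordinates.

(430, 702), (859, 702), (430, 1403), (859, 1403)

One third of 1289 is 429.67; one third of 2105 is 701.67.
Vertical third lines at x = 430 and x = 859; horizontal third lines at y = 702 and y = 1403.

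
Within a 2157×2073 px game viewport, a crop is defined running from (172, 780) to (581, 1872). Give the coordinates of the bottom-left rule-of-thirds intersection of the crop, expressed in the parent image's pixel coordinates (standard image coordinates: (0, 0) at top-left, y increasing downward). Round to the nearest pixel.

(308, 1508)

Crop width = 581 − 172 = 409 px; one third is 136.33 px.
Crop height = 1872 − 780 = 1092 px; one third is 364.00 px.
The bottom-left point is one-third across and two-thirds down within the crop:
x = 172 + 1 × 136.33 ≈ 308; y = 780 + 2 × 364.00 ≈ 1508.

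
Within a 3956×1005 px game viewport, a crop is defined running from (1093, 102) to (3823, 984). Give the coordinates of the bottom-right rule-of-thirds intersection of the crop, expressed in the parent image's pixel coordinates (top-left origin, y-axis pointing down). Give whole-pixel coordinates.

Crop width = 3823 − 1093 = 2730 px; one third is 910.00 px.
Crop height = 984 − 102 = 882 px; one third is 294.00 px.
The bottom-right point is two-thirds across and two-thirds down within the crop:
x = 1093 + 2 × 910.00 ≈ 2913; y = 102 + 2 × 294.00 ≈ 690.

x = 2913 px, y = 690 px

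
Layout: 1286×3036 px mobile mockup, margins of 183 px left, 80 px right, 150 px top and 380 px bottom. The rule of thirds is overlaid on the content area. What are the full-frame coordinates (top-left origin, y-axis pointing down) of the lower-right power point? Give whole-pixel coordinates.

(865, 1821)

Content width = 1286 − 183 − 80 = 1023 px; content height = 3036 − 150 − 380 = 2506 px.
Lower-right is two-thirds across and two-thirds down within the content area.
x = 183 + 2 × 1023/3 = 183 + 682.00 ≈ 865
y = 150 + 2 × 2506/3 = 150 + 1670.67 ≈ 1821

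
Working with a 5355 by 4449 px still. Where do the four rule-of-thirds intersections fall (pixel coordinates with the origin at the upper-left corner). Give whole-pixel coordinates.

(1785, 1483), (3570, 1483), (1785, 2966), (3570, 2966)

One third of 5355 is 1785; one third of 4449 is 1483.
Vertical third lines at x = 1785 and x = 3570; horizontal third lines at y = 1483 and y = 2966.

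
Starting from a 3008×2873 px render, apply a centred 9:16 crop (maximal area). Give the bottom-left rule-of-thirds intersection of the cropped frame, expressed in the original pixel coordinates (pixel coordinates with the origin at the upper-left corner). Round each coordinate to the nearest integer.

3008/2873 > 9/16, so the 9:16 crop keeps the full height 2873 and trims width to 2873 × 9/16 = 1616.06 px.
Left offset = (3008 − 1616.06)/2 = 695.97 px; top offset = 0.
Bottom-left is one-third across and two-thirds down within the crop:
x = 695.97 + 1 × 1616.06/3 ≈ 1235; y = 0.00 + 2 × 2873.00/3 ≈ 1915.

x = 1235 px, y = 1915 px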